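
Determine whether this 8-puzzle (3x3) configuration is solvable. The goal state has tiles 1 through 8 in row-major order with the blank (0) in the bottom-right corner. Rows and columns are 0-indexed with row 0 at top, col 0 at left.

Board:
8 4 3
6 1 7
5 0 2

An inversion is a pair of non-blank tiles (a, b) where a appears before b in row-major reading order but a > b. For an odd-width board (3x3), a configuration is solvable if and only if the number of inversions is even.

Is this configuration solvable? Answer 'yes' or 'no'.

Inversions (pairs i<j in row-major order where tile[i] > tile[j] > 0): 18
18 is even, so the puzzle is solvable.

Answer: yes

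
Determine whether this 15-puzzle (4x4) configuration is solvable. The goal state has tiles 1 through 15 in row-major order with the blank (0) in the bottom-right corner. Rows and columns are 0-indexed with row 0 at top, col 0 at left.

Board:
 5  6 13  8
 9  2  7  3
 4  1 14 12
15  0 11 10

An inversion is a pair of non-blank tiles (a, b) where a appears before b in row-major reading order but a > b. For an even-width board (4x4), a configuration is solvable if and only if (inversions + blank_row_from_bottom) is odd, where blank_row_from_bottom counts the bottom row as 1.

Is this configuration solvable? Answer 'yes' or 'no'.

Inversions: 42
Blank is in row 3 (0-indexed from top), which is row 1 counting from the bottom (bottom = 1).
42 + 1 = 43, which is odd, so the puzzle is solvable.

Answer: yes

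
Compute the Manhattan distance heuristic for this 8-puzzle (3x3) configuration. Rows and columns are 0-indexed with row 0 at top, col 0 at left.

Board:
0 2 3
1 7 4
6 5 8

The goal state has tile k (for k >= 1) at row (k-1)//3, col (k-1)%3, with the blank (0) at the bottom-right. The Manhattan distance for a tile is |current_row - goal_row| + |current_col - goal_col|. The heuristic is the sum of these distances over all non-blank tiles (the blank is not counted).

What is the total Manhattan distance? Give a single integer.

Tile 2: at (0,1), goal (0,1), distance |0-0|+|1-1| = 0
Tile 3: at (0,2), goal (0,2), distance |0-0|+|2-2| = 0
Tile 1: at (1,0), goal (0,0), distance |1-0|+|0-0| = 1
Tile 7: at (1,1), goal (2,0), distance |1-2|+|1-0| = 2
Tile 4: at (1,2), goal (1,0), distance |1-1|+|2-0| = 2
Tile 6: at (2,0), goal (1,2), distance |2-1|+|0-2| = 3
Tile 5: at (2,1), goal (1,1), distance |2-1|+|1-1| = 1
Tile 8: at (2,2), goal (2,1), distance |2-2|+|2-1| = 1
Sum: 0 + 0 + 1 + 2 + 2 + 3 + 1 + 1 = 10

Answer: 10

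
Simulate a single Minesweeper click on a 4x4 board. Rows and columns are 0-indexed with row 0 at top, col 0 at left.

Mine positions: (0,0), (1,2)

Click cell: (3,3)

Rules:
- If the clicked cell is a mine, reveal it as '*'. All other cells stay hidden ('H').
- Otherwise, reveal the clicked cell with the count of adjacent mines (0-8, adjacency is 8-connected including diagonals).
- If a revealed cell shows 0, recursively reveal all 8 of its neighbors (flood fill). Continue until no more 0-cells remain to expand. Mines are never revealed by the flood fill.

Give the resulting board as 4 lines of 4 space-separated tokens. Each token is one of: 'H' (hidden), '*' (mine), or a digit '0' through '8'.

H H H H
1 2 H H
0 1 1 1
0 0 0 0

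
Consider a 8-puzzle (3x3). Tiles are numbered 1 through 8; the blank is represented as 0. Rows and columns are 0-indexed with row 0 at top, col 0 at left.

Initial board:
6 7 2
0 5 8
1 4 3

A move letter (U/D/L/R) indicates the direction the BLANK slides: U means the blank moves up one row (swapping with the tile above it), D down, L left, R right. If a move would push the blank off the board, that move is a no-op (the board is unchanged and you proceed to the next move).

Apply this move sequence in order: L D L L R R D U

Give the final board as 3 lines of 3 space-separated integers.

Answer: 6 7 2
1 5 0
4 3 8

Derivation:
After move 1 (L):
6 7 2
0 5 8
1 4 3

After move 2 (D):
6 7 2
1 5 8
0 4 3

After move 3 (L):
6 7 2
1 5 8
0 4 3

After move 4 (L):
6 7 2
1 5 8
0 4 3

After move 5 (R):
6 7 2
1 5 8
4 0 3

After move 6 (R):
6 7 2
1 5 8
4 3 0

After move 7 (D):
6 7 2
1 5 8
4 3 0

After move 8 (U):
6 7 2
1 5 0
4 3 8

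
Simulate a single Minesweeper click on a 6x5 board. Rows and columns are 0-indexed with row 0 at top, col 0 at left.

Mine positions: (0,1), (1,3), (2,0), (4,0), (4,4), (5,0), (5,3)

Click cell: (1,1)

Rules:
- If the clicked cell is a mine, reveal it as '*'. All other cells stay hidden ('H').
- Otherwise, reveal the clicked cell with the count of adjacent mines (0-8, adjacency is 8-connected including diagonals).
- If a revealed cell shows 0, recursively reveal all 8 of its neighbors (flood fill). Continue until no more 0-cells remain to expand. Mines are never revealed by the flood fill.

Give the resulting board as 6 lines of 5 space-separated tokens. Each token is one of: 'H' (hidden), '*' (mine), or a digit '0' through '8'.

H H H H H
H 2 H H H
H H H H H
H H H H H
H H H H H
H H H H H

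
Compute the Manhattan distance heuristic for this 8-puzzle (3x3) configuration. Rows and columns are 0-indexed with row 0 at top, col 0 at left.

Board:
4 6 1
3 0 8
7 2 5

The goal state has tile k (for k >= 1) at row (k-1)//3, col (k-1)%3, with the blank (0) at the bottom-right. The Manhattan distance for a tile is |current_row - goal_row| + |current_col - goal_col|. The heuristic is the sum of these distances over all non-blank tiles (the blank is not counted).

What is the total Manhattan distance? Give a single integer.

Tile 4: at (0,0), goal (1,0), distance |0-1|+|0-0| = 1
Tile 6: at (0,1), goal (1,2), distance |0-1|+|1-2| = 2
Tile 1: at (0,2), goal (0,0), distance |0-0|+|2-0| = 2
Tile 3: at (1,0), goal (0,2), distance |1-0|+|0-2| = 3
Tile 8: at (1,2), goal (2,1), distance |1-2|+|2-1| = 2
Tile 7: at (2,0), goal (2,0), distance |2-2|+|0-0| = 0
Tile 2: at (2,1), goal (0,1), distance |2-0|+|1-1| = 2
Tile 5: at (2,2), goal (1,1), distance |2-1|+|2-1| = 2
Sum: 1 + 2 + 2 + 3 + 2 + 0 + 2 + 2 = 14

Answer: 14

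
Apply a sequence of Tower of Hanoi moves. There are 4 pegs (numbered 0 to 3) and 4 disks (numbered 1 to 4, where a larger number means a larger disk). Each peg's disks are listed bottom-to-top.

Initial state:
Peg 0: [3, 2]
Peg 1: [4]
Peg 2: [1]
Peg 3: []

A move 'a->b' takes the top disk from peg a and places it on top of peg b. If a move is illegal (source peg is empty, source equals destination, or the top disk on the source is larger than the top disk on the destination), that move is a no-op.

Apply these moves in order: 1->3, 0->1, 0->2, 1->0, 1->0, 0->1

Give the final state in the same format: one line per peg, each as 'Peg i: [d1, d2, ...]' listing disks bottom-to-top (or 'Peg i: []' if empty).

After move 1 (1->3):
Peg 0: [3, 2]
Peg 1: []
Peg 2: [1]
Peg 3: [4]

After move 2 (0->1):
Peg 0: [3]
Peg 1: [2]
Peg 2: [1]
Peg 3: [4]

After move 3 (0->2):
Peg 0: [3]
Peg 1: [2]
Peg 2: [1]
Peg 3: [4]

After move 4 (1->0):
Peg 0: [3, 2]
Peg 1: []
Peg 2: [1]
Peg 3: [4]

After move 5 (1->0):
Peg 0: [3, 2]
Peg 1: []
Peg 2: [1]
Peg 3: [4]

After move 6 (0->1):
Peg 0: [3]
Peg 1: [2]
Peg 2: [1]
Peg 3: [4]

Answer: Peg 0: [3]
Peg 1: [2]
Peg 2: [1]
Peg 3: [4]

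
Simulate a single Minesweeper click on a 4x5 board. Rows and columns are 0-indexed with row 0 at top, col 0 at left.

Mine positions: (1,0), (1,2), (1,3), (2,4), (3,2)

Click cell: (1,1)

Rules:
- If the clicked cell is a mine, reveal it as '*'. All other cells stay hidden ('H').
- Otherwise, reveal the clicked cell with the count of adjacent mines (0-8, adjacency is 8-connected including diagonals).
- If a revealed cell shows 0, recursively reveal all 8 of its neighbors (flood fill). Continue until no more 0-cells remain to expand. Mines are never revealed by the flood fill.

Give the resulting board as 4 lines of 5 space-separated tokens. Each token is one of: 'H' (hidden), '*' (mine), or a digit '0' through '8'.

H H H H H
H 2 H H H
H H H H H
H H H H H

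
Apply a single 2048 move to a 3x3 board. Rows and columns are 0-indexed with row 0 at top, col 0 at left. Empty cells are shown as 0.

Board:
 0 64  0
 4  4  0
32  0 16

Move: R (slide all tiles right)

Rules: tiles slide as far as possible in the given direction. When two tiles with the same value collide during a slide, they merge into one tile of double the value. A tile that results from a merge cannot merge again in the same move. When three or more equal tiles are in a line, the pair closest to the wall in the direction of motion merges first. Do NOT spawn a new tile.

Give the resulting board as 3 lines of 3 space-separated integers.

Answer:  0  0 64
 0  0  8
 0 32 16

Derivation:
Slide right:
row 0: [0, 64, 0] -> [0, 0, 64]
row 1: [4, 4, 0] -> [0, 0, 8]
row 2: [32, 0, 16] -> [0, 32, 16]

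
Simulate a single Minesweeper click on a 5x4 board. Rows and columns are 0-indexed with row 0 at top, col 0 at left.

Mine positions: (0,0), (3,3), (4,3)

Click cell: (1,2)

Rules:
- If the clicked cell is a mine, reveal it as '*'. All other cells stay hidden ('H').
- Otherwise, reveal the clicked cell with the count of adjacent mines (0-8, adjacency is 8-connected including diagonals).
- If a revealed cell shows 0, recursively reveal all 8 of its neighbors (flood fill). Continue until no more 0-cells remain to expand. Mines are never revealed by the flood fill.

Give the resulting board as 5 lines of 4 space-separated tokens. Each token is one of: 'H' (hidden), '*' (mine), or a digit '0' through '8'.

H 1 0 0
1 1 0 0
0 0 1 1
0 0 2 H
0 0 2 H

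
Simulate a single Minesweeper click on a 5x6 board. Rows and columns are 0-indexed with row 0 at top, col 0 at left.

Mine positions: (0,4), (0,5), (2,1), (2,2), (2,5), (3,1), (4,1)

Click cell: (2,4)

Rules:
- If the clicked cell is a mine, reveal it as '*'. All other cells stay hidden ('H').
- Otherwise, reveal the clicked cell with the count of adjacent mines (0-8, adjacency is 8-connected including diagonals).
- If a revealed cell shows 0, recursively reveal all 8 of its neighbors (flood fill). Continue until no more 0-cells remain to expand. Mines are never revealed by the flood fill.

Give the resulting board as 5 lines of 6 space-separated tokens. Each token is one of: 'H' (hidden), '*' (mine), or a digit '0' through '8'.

H H H H H H
H H H H H H
H H H H 1 H
H H H H H H
H H H H H H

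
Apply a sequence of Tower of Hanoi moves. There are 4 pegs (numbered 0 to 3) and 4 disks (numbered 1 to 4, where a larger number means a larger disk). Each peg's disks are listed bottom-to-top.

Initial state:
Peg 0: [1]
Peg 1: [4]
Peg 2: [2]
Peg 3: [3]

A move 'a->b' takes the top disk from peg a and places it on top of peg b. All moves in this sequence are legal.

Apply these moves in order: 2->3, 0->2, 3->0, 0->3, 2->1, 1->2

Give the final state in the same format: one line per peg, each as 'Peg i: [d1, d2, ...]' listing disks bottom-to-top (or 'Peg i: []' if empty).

Answer: Peg 0: []
Peg 1: [4]
Peg 2: [1]
Peg 3: [3, 2]

Derivation:
After move 1 (2->3):
Peg 0: [1]
Peg 1: [4]
Peg 2: []
Peg 3: [3, 2]

After move 2 (0->2):
Peg 0: []
Peg 1: [4]
Peg 2: [1]
Peg 3: [3, 2]

After move 3 (3->0):
Peg 0: [2]
Peg 1: [4]
Peg 2: [1]
Peg 3: [3]

After move 4 (0->3):
Peg 0: []
Peg 1: [4]
Peg 2: [1]
Peg 3: [3, 2]

After move 5 (2->1):
Peg 0: []
Peg 1: [4, 1]
Peg 2: []
Peg 3: [3, 2]

After move 6 (1->2):
Peg 0: []
Peg 1: [4]
Peg 2: [1]
Peg 3: [3, 2]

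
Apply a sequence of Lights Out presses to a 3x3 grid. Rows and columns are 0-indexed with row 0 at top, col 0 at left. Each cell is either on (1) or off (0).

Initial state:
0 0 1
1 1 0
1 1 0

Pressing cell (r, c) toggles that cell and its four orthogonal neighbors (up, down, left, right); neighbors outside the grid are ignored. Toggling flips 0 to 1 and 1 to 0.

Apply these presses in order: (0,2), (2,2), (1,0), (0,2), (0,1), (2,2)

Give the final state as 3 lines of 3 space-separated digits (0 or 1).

After press 1 at (0,2):
0 1 0
1 1 1
1 1 0

After press 2 at (2,2):
0 1 0
1 1 0
1 0 1

After press 3 at (1,0):
1 1 0
0 0 0
0 0 1

After press 4 at (0,2):
1 0 1
0 0 1
0 0 1

After press 5 at (0,1):
0 1 0
0 1 1
0 0 1

After press 6 at (2,2):
0 1 0
0 1 0
0 1 0

Answer: 0 1 0
0 1 0
0 1 0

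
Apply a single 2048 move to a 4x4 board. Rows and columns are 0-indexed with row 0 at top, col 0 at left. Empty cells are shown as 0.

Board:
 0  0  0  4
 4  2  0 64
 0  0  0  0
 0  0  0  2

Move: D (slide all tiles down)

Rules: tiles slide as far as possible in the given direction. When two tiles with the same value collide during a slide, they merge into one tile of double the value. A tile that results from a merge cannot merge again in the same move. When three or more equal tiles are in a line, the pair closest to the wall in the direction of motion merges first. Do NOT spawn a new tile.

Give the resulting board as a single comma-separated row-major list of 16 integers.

Slide down:
col 0: [0, 4, 0, 0] -> [0, 0, 0, 4]
col 1: [0, 2, 0, 0] -> [0, 0, 0, 2]
col 2: [0, 0, 0, 0] -> [0, 0, 0, 0]
col 3: [4, 64, 0, 2] -> [0, 4, 64, 2]

Answer: 0, 0, 0, 0, 0, 0, 0, 4, 0, 0, 0, 64, 4, 2, 0, 2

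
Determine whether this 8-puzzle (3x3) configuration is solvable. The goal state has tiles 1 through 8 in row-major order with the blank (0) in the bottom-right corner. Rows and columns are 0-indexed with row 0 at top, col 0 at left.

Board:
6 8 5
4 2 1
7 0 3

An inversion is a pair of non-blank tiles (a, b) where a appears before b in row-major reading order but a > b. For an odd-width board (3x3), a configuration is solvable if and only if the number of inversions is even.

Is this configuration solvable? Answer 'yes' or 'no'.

Inversions (pairs i<j in row-major order where tile[i] > tile[j] > 0): 20
20 is even, so the puzzle is solvable.

Answer: yes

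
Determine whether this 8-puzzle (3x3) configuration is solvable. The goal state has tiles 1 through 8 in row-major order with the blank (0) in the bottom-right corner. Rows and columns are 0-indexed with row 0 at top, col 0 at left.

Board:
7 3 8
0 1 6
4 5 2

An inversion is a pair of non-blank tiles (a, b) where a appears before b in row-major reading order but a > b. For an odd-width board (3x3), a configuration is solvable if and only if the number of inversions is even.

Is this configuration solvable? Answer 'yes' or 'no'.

Answer: yes

Derivation:
Inversions (pairs i<j in row-major order where tile[i] > tile[j] > 0): 18
18 is even, so the puzzle is solvable.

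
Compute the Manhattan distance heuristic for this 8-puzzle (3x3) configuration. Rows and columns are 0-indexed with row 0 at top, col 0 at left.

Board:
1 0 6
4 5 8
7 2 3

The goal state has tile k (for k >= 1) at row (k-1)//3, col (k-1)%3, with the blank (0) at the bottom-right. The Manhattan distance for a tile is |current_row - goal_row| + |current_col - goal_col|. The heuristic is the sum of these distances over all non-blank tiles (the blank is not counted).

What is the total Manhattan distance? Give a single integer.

Answer: 7

Derivation:
Tile 1: (0,0)->(0,0) = 0
Tile 6: (0,2)->(1,2) = 1
Tile 4: (1,0)->(1,0) = 0
Tile 5: (1,1)->(1,1) = 0
Tile 8: (1,2)->(2,1) = 2
Tile 7: (2,0)->(2,0) = 0
Tile 2: (2,1)->(0,1) = 2
Tile 3: (2,2)->(0,2) = 2
Sum: 0 + 1 + 0 + 0 + 2 + 0 + 2 + 2 = 7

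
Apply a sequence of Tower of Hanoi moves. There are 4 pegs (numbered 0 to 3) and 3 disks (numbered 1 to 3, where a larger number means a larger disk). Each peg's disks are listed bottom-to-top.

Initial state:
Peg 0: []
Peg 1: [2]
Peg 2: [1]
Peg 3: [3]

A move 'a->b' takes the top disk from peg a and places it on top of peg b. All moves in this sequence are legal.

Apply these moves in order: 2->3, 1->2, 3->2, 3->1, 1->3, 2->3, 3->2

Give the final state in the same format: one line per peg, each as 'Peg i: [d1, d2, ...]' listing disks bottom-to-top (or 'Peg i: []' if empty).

Answer: Peg 0: []
Peg 1: []
Peg 2: [2, 1]
Peg 3: [3]

Derivation:
After move 1 (2->3):
Peg 0: []
Peg 1: [2]
Peg 2: []
Peg 3: [3, 1]

After move 2 (1->2):
Peg 0: []
Peg 1: []
Peg 2: [2]
Peg 3: [3, 1]

After move 3 (3->2):
Peg 0: []
Peg 1: []
Peg 2: [2, 1]
Peg 3: [3]

After move 4 (3->1):
Peg 0: []
Peg 1: [3]
Peg 2: [2, 1]
Peg 3: []

After move 5 (1->3):
Peg 0: []
Peg 1: []
Peg 2: [2, 1]
Peg 3: [3]

After move 6 (2->3):
Peg 0: []
Peg 1: []
Peg 2: [2]
Peg 3: [3, 1]

After move 7 (3->2):
Peg 0: []
Peg 1: []
Peg 2: [2, 1]
Peg 3: [3]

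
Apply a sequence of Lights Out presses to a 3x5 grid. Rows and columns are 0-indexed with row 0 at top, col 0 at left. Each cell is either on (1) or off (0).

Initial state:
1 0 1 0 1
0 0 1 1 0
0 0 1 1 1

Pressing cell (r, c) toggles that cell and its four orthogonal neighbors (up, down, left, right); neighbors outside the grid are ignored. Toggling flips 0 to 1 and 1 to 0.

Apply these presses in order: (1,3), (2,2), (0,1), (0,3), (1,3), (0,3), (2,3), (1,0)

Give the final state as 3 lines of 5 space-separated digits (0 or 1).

After press 1 at (1,3):
1 0 1 1 1
0 0 0 0 1
0 0 1 0 1

After press 2 at (2,2):
1 0 1 1 1
0 0 1 0 1
0 1 0 1 1

After press 3 at (0,1):
0 1 0 1 1
0 1 1 0 1
0 1 0 1 1

After press 4 at (0,3):
0 1 1 0 0
0 1 1 1 1
0 1 0 1 1

After press 5 at (1,3):
0 1 1 1 0
0 1 0 0 0
0 1 0 0 1

After press 6 at (0,3):
0 1 0 0 1
0 1 0 1 0
0 1 0 0 1

After press 7 at (2,3):
0 1 0 0 1
0 1 0 0 0
0 1 1 1 0

After press 8 at (1,0):
1 1 0 0 1
1 0 0 0 0
1 1 1 1 0

Answer: 1 1 0 0 1
1 0 0 0 0
1 1 1 1 0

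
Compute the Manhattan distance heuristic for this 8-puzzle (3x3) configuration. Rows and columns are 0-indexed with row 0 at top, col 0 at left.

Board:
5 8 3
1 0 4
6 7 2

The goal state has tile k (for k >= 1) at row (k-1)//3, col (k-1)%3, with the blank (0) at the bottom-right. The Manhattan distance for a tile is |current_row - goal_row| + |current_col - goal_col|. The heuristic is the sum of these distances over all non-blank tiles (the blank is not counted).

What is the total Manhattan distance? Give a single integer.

Tile 5: (0,0)->(1,1) = 2
Tile 8: (0,1)->(2,1) = 2
Tile 3: (0,2)->(0,2) = 0
Tile 1: (1,0)->(0,0) = 1
Tile 4: (1,2)->(1,0) = 2
Tile 6: (2,0)->(1,2) = 3
Tile 7: (2,1)->(2,0) = 1
Tile 2: (2,2)->(0,1) = 3
Sum: 2 + 2 + 0 + 1 + 2 + 3 + 1 + 3 = 14

Answer: 14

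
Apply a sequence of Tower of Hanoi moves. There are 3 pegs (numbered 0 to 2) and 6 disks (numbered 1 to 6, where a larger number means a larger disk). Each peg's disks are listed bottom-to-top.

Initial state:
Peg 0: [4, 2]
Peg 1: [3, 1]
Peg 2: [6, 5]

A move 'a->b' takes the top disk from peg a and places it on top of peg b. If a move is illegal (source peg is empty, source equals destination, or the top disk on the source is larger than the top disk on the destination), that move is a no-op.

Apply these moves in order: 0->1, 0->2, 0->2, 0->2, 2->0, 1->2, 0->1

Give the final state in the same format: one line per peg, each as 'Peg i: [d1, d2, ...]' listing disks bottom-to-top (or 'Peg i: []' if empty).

Answer: Peg 0: [4]
Peg 1: [3, 2]
Peg 2: [6, 5, 1]

Derivation:
After move 1 (0->1):
Peg 0: [4, 2]
Peg 1: [3, 1]
Peg 2: [6, 5]

After move 2 (0->2):
Peg 0: [4]
Peg 1: [3, 1]
Peg 2: [6, 5, 2]

After move 3 (0->2):
Peg 0: [4]
Peg 1: [3, 1]
Peg 2: [6, 5, 2]

After move 4 (0->2):
Peg 0: [4]
Peg 1: [3, 1]
Peg 2: [6, 5, 2]

After move 5 (2->0):
Peg 0: [4, 2]
Peg 1: [3, 1]
Peg 2: [6, 5]

After move 6 (1->2):
Peg 0: [4, 2]
Peg 1: [3]
Peg 2: [6, 5, 1]

After move 7 (0->1):
Peg 0: [4]
Peg 1: [3, 2]
Peg 2: [6, 5, 1]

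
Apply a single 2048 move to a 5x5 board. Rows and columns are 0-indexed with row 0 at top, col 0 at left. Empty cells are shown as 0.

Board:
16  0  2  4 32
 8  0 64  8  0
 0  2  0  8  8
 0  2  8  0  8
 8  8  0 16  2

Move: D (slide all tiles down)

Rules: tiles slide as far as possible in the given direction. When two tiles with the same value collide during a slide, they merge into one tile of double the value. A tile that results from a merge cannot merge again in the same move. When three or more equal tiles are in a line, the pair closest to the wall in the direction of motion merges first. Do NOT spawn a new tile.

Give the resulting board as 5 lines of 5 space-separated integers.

Answer:  0  0  0  0  0
 0  0  0  0  0
 0  0  2  4 32
16  4 64 16 16
16  8  8 16  2

Derivation:
Slide down:
col 0: [16, 8, 0, 0, 8] -> [0, 0, 0, 16, 16]
col 1: [0, 0, 2, 2, 8] -> [0, 0, 0, 4, 8]
col 2: [2, 64, 0, 8, 0] -> [0, 0, 2, 64, 8]
col 3: [4, 8, 8, 0, 16] -> [0, 0, 4, 16, 16]
col 4: [32, 0, 8, 8, 2] -> [0, 0, 32, 16, 2]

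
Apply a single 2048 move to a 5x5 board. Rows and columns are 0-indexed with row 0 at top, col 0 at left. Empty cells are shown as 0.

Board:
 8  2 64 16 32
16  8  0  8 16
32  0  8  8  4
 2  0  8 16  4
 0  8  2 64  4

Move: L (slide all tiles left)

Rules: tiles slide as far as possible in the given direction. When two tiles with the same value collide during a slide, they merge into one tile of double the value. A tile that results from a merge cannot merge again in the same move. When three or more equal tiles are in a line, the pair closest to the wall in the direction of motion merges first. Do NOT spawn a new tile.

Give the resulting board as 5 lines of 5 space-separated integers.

Answer:  8  2 64 16 32
16 16 16  0  0
32 16  4  0  0
 2  8 16  4  0
 8  2 64  4  0

Derivation:
Slide left:
row 0: [8, 2, 64, 16, 32] -> [8, 2, 64, 16, 32]
row 1: [16, 8, 0, 8, 16] -> [16, 16, 16, 0, 0]
row 2: [32, 0, 8, 8, 4] -> [32, 16, 4, 0, 0]
row 3: [2, 0, 8, 16, 4] -> [2, 8, 16, 4, 0]
row 4: [0, 8, 2, 64, 4] -> [8, 2, 64, 4, 0]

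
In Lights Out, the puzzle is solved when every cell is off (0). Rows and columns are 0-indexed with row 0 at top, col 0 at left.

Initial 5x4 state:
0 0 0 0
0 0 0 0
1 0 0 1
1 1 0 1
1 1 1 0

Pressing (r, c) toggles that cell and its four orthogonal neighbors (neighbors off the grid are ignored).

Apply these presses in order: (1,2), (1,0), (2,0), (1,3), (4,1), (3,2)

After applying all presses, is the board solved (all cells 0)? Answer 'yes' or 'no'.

Answer: no

Derivation:
After press 1 at (1,2):
0 0 1 0
0 1 1 1
1 0 1 1
1 1 0 1
1 1 1 0

After press 2 at (1,0):
1 0 1 0
1 0 1 1
0 0 1 1
1 1 0 1
1 1 1 0

After press 3 at (2,0):
1 0 1 0
0 0 1 1
1 1 1 1
0 1 0 1
1 1 1 0

After press 4 at (1,3):
1 0 1 1
0 0 0 0
1 1 1 0
0 1 0 1
1 1 1 0

After press 5 at (4,1):
1 0 1 1
0 0 0 0
1 1 1 0
0 0 0 1
0 0 0 0

After press 6 at (3,2):
1 0 1 1
0 0 0 0
1 1 0 0
0 1 1 0
0 0 1 0

Lights still on: 8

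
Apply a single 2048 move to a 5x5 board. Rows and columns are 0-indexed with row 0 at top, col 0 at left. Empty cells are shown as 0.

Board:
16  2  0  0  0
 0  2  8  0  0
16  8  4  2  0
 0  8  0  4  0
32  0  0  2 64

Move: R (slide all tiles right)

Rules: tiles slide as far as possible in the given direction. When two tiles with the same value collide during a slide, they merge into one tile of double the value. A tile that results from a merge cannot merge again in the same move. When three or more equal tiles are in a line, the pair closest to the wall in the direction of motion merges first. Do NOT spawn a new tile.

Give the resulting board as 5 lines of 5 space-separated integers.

Answer:  0  0  0 16  2
 0  0  0  2  8
 0 16  8  4  2
 0  0  0  8  4
 0  0 32  2 64

Derivation:
Slide right:
row 0: [16, 2, 0, 0, 0] -> [0, 0, 0, 16, 2]
row 1: [0, 2, 8, 0, 0] -> [0, 0, 0, 2, 8]
row 2: [16, 8, 4, 2, 0] -> [0, 16, 8, 4, 2]
row 3: [0, 8, 0, 4, 0] -> [0, 0, 0, 8, 4]
row 4: [32, 0, 0, 2, 64] -> [0, 0, 32, 2, 64]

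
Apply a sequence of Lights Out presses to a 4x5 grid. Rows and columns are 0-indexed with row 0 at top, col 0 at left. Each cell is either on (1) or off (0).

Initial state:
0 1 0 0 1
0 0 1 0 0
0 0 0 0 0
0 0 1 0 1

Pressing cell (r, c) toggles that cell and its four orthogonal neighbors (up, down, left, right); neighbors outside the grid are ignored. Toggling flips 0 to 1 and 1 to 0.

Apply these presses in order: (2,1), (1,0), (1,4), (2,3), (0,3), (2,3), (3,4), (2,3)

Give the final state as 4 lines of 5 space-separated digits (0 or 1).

Answer: 1 1 1 1 1
1 0 1 1 1
0 1 0 1 1
0 1 1 0 0

Derivation:
After press 1 at (2,1):
0 1 0 0 1
0 1 1 0 0
1 1 1 0 0
0 1 1 0 1

After press 2 at (1,0):
1 1 0 0 1
1 0 1 0 0
0 1 1 0 0
0 1 1 0 1

After press 3 at (1,4):
1 1 0 0 0
1 0 1 1 1
0 1 1 0 1
0 1 1 0 1

After press 4 at (2,3):
1 1 0 0 0
1 0 1 0 1
0 1 0 1 0
0 1 1 1 1

After press 5 at (0,3):
1 1 1 1 1
1 0 1 1 1
0 1 0 1 0
0 1 1 1 1

After press 6 at (2,3):
1 1 1 1 1
1 0 1 0 1
0 1 1 0 1
0 1 1 0 1

After press 7 at (3,4):
1 1 1 1 1
1 0 1 0 1
0 1 1 0 0
0 1 1 1 0

After press 8 at (2,3):
1 1 1 1 1
1 0 1 1 1
0 1 0 1 1
0 1 1 0 0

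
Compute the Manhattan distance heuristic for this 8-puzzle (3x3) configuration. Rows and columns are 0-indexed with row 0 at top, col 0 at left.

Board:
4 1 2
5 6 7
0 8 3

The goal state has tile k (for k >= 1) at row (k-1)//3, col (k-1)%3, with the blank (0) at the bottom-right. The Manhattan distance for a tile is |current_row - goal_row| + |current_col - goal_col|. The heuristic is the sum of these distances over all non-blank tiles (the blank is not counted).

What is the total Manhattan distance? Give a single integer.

Answer: 10

Derivation:
Tile 4: at (0,0), goal (1,0), distance |0-1|+|0-0| = 1
Tile 1: at (0,1), goal (0,0), distance |0-0|+|1-0| = 1
Tile 2: at (0,2), goal (0,1), distance |0-0|+|2-1| = 1
Tile 5: at (1,0), goal (1,1), distance |1-1|+|0-1| = 1
Tile 6: at (1,1), goal (1,2), distance |1-1|+|1-2| = 1
Tile 7: at (1,2), goal (2,0), distance |1-2|+|2-0| = 3
Tile 8: at (2,1), goal (2,1), distance |2-2|+|1-1| = 0
Tile 3: at (2,2), goal (0,2), distance |2-0|+|2-2| = 2
Sum: 1 + 1 + 1 + 1 + 1 + 3 + 0 + 2 = 10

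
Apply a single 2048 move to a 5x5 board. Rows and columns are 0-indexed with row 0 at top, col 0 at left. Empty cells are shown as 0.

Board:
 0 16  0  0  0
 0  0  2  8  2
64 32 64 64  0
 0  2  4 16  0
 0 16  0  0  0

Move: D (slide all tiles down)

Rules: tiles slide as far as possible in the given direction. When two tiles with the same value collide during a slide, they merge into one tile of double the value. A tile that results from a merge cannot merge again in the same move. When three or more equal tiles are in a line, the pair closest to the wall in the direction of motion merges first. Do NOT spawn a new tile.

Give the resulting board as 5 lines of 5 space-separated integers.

Slide down:
col 0: [0, 0, 64, 0, 0] -> [0, 0, 0, 0, 64]
col 1: [16, 0, 32, 2, 16] -> [0, 16, 32, 2, 16]
col 2: [0, 2, 64, 4, 0] -> [0, 0, 2, 64, 4]
col 3: [0, 8, 64, 16, 0] -> [0, 0, 8, 64, 16]
col 4: [0, 2, 0, 0, 0] -> [0, 0, 0, 0, 2]

Answer:  0  0  0  0  0
 0 16  0  0  0
 0 32  2  8  0
 0  2 64 64  0
64 16  4 16  2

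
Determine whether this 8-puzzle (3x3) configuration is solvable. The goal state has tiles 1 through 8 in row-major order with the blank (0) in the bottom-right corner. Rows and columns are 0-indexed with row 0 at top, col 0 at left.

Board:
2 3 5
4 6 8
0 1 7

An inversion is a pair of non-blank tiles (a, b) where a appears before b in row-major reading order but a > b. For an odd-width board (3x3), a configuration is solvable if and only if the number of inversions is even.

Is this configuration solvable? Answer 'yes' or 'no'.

Answer: yes

Derivation:
Inversions (pairs i<j in row-major order where tile[i] > tile[j] > 0): 8
8 is even, so the puzzle is solvable.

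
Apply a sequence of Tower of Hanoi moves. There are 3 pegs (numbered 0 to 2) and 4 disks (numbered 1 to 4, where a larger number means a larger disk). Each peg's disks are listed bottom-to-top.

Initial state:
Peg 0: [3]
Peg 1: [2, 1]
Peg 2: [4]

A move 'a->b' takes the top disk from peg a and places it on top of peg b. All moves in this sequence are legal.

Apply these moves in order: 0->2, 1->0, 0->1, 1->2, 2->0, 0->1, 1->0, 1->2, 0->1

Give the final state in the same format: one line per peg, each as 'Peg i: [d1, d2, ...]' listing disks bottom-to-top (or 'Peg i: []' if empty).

After move 1 (0->2):
Peg 0: []
Peg 1: [2, 1]
Peg 2: [4, 3]

After move 2 (1->0):
Peg 0: [1]
Peg 1: [2]
Peg 2: [4, 3]

After move 3 (0->1):
Peg 0: []
Peg 1: [2, 1]
Peg 2: [4, 3]

After move 4 (1->2):
Peg 0: []
Peg 1: [2]
Peg 2: [4, 3, 1]

After move 5 (2->0):
Peg 0: [1]
Peg 1: [2]
Peg 2: [4, 3]

After move 6 (0->1):
Peg 0: []
Peg 1: [2, 1]
Peg 2: [4, 3]

After move 7 (1->0):
Peg 0: [1]
Peg 1: [2]
Peg 2: [4, 3]

After move 8 (1->2):
Peg 0: [1]
Peg 1: []
Peg 2: [4, 3, 2]

After move 9 (0->1):
Peg 0: []
Peg 1: [1]
Peg 2: [4, 3, 2]

Answer: Peg 0: []
Peg 1: [1]
Peg 2: [4, 3, 2]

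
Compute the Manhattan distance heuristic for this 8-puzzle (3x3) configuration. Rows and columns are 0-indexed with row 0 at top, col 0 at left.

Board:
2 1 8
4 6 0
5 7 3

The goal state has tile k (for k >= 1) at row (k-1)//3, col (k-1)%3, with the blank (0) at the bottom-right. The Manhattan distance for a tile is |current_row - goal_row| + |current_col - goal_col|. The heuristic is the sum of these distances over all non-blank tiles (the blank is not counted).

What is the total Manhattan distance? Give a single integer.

Answer: 11

Derivation:
Tile 2: (0,0)->(0,1) = 1
Tile 1: (0,1)->(0,0) = 1
Tile 8: (0,2)->(2,1) = 3
Tile 4: (1,0)->(1,0) = 0
Tile 6: (1,1)->(1,2) = 1
Tile 5: (2,0)->(1,1) = 2
Tile 7: (2,1)->(2,0) = 1
Tile 3: (2,2)->(0,2) = 2
Sum: 1 + 1 + 3 + 0 + 1 + 2 + 1 + 2 = 11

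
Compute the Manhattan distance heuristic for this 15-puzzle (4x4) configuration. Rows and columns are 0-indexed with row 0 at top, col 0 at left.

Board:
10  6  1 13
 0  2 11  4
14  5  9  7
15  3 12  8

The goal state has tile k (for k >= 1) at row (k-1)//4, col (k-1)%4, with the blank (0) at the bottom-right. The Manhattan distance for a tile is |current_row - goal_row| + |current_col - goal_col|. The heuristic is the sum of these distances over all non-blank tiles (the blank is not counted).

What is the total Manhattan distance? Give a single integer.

Answer: 33

Derivation:
Tile 10: (0,0)->(2,1) = 3
Tile 6: (0,1)->(1,1) = 1
Tile 1: (0,2)->(0,0) = 2
Tile 13: (0,3)->(3,0) = 6
Tile 2: (1,1)->(0,1) = 1
Tile 11: (1,2)->(2,2) = 1
Tile 4: (1,3)->(0,3) = 1
Tile 14: (2,0)->(3,1) = 2
Tile 5: (2,1)->(1,0) = 2
Tile 9: (2,2)->(2,0) = 2
Tile 7: (2,3)->(1,2) = 2
Tile 15: (3,0)->(3,2) = 2
Tile 3: (3,1)->(0,2) = 4
Tile 12: (3,2)->(2,3) = 2
Tile 8: (3,3)->(1,3) = 2
Sum: 3 + 1 + 2 + 6 + 1 + 1 + 1 + 2 + 2 + 2 + 2 + 2 + 4 + 2 + 2 = 33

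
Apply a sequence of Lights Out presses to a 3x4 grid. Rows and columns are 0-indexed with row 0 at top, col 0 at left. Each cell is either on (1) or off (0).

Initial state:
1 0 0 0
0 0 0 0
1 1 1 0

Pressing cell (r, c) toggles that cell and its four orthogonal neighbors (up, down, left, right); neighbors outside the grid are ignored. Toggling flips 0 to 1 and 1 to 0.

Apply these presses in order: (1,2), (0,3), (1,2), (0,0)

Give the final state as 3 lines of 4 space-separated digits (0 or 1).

Answer: 0 1 1 1
1 0 0 1
1 1 1 0

Derivation:
After press 1 at (1,2):
1 0 1 0
0 1 1 1
1 1 0 0

After press 2 at (0,3):
1 0 0 1
0 1 1 0
1 1 0 0

After press 3 at (1,2):
1 0 1 1
0 0 0 1
1 1 1 0

After press 4 at (0,0):
0 1 1 1
1 0 0 1
1 1 1 0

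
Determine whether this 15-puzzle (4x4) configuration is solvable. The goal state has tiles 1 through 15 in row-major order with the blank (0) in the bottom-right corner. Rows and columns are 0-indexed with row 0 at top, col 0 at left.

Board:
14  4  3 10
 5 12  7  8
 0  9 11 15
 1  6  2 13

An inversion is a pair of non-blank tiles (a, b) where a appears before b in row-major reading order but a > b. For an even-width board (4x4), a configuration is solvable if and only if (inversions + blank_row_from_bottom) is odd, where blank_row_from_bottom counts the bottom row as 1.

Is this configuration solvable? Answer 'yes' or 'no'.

Answer: yes

Derivation:
Inversions: 51
Blank is in row 2 (0-indexed from top), which is row 2 counting from the bottom (bottom = 1).
51 + 2 = 53, which is odd, so the puzzle is solvable.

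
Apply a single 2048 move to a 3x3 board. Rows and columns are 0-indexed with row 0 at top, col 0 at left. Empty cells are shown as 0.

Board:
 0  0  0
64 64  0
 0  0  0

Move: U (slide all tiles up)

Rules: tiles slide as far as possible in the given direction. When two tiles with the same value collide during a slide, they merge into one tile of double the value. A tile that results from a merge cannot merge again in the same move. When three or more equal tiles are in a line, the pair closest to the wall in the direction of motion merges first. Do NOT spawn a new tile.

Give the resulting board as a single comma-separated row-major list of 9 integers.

Answer: 64, 64, 0, 0, 0, 0, 0, 0, 0

Derivation:
Slide up:
col 0: [0, 64, 0] -> [64, 0, 0]
col 1: [0, 64, 0] -> [64, 0, 0]
col 2: [0, 0, 0] -> [0, 0, 0]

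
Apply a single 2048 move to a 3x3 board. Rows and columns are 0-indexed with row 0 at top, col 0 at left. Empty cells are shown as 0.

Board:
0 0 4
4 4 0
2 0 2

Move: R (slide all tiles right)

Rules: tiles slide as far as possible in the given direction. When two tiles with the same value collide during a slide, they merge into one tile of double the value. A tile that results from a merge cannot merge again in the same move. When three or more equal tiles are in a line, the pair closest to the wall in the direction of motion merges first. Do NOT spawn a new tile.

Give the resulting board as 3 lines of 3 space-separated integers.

Answer: 0 0 4
0 0 8
0 0 4

Derivation:
Slide right:
row 0: [0, 0, 4] -> [0, 0, 4]
row 1: [4, 4, 0] -> [0, 0, 8]
row 2: [2, 0, 2] -> [0, 0, 4]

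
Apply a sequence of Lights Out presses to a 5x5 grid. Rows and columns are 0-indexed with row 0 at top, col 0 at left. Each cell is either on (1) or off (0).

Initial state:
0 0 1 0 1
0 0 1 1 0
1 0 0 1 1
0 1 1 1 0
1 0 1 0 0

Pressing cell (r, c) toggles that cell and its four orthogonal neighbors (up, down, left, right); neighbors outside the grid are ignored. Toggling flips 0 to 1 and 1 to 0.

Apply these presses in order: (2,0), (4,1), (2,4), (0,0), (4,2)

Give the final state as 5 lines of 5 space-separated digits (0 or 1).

Answer: 1 1 1 0 1
0 0 1 1 1
0 1 0 0 0
1 0 0 1 1
0 0 1 1 0

Derivation:
After press 1 at (2,0):
0 0 1 0 1
1 0 1 1 0
0 1 0 1 1
1 1 1 1 0
1 0 1 0 0

After press 2 at (4,1):
0 0 1 0 1
1 0 1 1 0
0 1 0 1 1
1 0 1 1 0
0 1 0 0 0

After press 3 at (2,4):
0 0 1 0 1
1 0 1 1 1
0 1 0 0 0
1 0 1 1 1
0 1 0 0 0

After press 4 at (0,0):
1 1 1 0 1
0 0 1 1 1
0 1 0 0 0
1 0 1 1 1
0 1 0 0 0

After press 5 at (4,2):
1 1 1 0 1
0 0 1 1 1
0 1 0 0 0
1 0 0 1 1
0 0 1 1 0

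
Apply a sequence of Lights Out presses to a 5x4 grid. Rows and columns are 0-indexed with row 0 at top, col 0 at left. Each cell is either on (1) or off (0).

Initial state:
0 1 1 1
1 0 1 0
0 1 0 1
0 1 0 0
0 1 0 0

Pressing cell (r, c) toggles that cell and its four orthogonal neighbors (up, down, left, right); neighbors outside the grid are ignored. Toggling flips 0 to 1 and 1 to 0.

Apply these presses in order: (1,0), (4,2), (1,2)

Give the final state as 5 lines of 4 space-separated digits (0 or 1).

Answer: 1 1 0 1
0 0 0 1
1 1 1 1
0 1 1 0
0 0 1 1

Derivation:
After press 1 at (1,0):
1 1 1 1
0 1 1 0
1 1 0 1
0 1 0 0
0 1 0 0

After press 2 at (4,2):
1 1 1 1
0 1 1 0
1 1 0 1
0 1 1 0
0 0 1 1

After press 3 at (1,2):
1 1 0 1
0 0 0 1
1 1 1 1
0 1 1 0
0 0 1 1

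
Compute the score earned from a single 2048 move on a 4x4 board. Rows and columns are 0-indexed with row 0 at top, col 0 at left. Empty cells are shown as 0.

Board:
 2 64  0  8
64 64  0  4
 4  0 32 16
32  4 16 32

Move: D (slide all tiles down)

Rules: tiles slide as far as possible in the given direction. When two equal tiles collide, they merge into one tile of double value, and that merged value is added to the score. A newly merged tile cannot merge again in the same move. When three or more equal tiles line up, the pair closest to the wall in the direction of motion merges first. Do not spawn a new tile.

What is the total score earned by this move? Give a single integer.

Answer: 128

Derivation:
Slide down:
col 0: [2, 64, 4, 32] -> [2, 64, 4, 32]  score +0 (running 0)
col 1: [64, 64, 0, 4] -> [0, 0, 128, 4]  score +128 (running 128)
col 2: [0, 0, 32, 16] -> [0, 0, 32, 16]  score +0 (running 128)
col 3: [8, 4, 16, 32] -> [8, 4, 16, 32]  score +0 (running 128)
Board after move:
  2   0   0   8
 64   0   0   4
  4 128  32  16
 32   4  16  32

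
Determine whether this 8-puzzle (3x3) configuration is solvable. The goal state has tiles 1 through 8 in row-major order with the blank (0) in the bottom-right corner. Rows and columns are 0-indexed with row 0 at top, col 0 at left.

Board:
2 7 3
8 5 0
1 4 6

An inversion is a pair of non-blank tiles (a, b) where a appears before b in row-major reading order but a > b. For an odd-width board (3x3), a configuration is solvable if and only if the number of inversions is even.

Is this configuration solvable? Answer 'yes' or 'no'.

Answer: no

Derivation:
Inversions (pairs i<j in row-major order where tile[i] > tile[j] > 0): 13
13 is odd, so the puzzle is not solvable.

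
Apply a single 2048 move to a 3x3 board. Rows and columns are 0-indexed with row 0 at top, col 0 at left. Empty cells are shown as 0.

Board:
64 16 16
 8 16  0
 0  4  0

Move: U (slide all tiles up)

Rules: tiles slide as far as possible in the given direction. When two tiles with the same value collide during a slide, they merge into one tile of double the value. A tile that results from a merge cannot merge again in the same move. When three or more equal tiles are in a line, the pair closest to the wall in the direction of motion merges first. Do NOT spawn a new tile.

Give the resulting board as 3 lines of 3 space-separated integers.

Slide up:
col 0: [64, 8, 0] -> [64, 8, 0]
col 1: [16, 16, 4] -> [32, 4, 0]
col 2: [16, 0, 0] -> [16, 0, 0]

Answer: 64 32 16
 8  4  0
 0  0  0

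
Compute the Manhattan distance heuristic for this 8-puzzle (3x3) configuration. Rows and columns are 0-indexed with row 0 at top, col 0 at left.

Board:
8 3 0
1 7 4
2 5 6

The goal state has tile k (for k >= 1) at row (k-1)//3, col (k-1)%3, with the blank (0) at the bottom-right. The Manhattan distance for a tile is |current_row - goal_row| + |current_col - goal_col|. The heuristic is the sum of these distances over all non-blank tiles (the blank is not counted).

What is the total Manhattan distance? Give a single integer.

Answer: 14

Derivation:
Tile 8: (0,0)->(2,1) = 3
Tile 3: (0,1)->(0,2) = 1
Tile 1: (1,0)->(0,0) = 1
Tile 7: (1,1)->(2,0) = 2
Tile 4: (1,2)->(1,0) = 2
Tile 2: (2,0)->(0,1) = 3
Tile 5: (2,1)->(1,1) = 1
Tile 6: (2,2)->(1,2) = 1
Sum: 3 + 1 + 1 + 2 + 2 + 3 + 1 + 1 = 14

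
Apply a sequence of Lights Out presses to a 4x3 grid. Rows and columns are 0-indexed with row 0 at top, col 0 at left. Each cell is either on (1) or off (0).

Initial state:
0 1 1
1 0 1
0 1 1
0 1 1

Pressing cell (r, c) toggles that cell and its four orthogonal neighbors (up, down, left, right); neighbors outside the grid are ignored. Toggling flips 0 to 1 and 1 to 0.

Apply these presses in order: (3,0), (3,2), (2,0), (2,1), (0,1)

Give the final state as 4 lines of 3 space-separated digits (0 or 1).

Answer: 1 0 0
0 0 1
1 1 1
0 0 0

Derivation:
After press 1 at (3,0):
0 1 1
1 0 1
1 1 1
1 0 1

After press 2 at (3,2):
0 1 1
1 0 1
1 1 0
1 1 0

After press 3 at (2,0):
0 1 1
0 0 1
0 0 0
0 1 0

After press 4 at (2,1):
0 1 1
0 1 1
1 1 1
0 0 0

After press 5 at (0,1):
1 0 0
0 0 1
1 1 1
0 0 0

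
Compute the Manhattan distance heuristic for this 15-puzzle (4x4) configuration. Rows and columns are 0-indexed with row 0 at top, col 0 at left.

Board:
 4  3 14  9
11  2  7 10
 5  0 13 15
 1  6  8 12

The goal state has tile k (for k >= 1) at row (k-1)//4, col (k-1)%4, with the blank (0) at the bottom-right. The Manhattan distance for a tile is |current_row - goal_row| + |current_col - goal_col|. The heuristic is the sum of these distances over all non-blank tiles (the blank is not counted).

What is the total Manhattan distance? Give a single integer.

Answer: 35

Derivation:
Tile 4: (0,0)->(0,3) = 3
Tile 3: (0,1)->(0,2) = 1
Tile 14: (0,2)->(3,1) = 4
Tile 9: (0,3)->(2,0) = 5
Tile 11: (1,0)->(2,2) = 3
Tile 2: (1,1)->(0,1) = 1
Tile 7: (1,2)->(1,2) = 0
Tile 10: (1,3)->(2,1) = 3
Tile 5: (2,0)->(1,0) = 1
Tile 13: (2,2)->(3,0) = 3
Tile 15: (2,3)->(3,2) = 2
Tile 1: (3,0)->(0,0) = 3
Tile 6: (3,1)->(1,1) = 2
Tile 8: (3,2)->(1,3) = 3
Tile 12: (3,3)->(2,3) = 1
Sum: 3 + 1 + 4 + 5 + 3 + 1 + 0 + 3 + 1 + 3 + 2 + 3 + 2 + 3 + 1 = 35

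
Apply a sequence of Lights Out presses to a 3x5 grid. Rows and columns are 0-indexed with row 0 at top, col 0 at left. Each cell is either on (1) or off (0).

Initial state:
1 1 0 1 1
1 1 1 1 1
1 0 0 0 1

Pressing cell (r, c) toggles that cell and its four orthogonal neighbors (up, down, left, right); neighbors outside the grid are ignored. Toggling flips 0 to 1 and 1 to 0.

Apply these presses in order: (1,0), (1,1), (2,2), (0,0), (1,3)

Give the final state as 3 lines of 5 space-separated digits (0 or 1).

After press 1 at (1,0):
0 1 0 1 1
0 0 1 1 1
0 0 0 0 1

After press 2 at (1,1):
0 0 0 1 1
1 1 0 1 1
0 1 0 0 1

After press 3 at (2,2):
0 0 0 1 1
1 1 1 1 1
0 0 1 1 1

After press 4 at (0,0):
1 1 0 1 1
0 1 1 1 1
0 0 1 1 1

After press 5 at (1,3):
1 1 0 0 1
0 1 0 0 0
0 0 1 0 1

Answer: 1 1 0 0 1
0 1 0 0 0
0 0 1 0 1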